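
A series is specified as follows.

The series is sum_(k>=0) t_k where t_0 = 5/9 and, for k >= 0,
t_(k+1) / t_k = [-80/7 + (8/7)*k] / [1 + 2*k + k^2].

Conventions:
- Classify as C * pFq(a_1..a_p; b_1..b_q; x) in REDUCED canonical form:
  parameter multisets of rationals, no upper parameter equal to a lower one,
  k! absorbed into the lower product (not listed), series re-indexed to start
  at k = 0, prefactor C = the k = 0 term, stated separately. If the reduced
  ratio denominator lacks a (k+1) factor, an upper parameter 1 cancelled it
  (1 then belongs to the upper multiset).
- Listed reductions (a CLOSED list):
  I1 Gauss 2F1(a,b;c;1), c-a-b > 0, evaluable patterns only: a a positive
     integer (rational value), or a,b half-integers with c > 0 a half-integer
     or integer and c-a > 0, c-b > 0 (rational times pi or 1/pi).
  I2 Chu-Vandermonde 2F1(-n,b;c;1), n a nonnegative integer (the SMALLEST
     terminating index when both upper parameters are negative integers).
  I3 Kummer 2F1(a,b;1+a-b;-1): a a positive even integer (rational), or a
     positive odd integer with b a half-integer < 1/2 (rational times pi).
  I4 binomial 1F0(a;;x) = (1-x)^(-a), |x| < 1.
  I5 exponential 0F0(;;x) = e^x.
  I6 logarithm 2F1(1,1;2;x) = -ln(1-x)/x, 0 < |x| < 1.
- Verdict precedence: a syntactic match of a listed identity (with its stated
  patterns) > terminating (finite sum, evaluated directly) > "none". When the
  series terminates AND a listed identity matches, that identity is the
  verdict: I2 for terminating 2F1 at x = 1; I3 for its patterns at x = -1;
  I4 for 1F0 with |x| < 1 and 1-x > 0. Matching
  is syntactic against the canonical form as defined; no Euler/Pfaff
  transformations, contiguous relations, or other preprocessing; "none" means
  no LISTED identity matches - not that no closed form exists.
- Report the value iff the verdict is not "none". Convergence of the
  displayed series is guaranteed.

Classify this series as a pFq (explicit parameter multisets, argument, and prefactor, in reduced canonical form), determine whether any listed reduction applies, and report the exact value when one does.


Prefactor 5/9, argument 8/7: 1F1 with upper {-10} over lower {1}. Verdict: terminating - the sum ends at index 10 because -10 is a negative integer; exact evaluation follows. Hence: 2122928313599/7207355978235.

The tell: from the first term 5/9: the expanded ratio factors over Q; C = 5/9, x = 8/7, roots give parameters.
Term ratio: r(k) = (8/7) * (k-10) / [(k+1) (k+1)] ; factor over Q: parameters, x = (8/7), and C = 5/9.


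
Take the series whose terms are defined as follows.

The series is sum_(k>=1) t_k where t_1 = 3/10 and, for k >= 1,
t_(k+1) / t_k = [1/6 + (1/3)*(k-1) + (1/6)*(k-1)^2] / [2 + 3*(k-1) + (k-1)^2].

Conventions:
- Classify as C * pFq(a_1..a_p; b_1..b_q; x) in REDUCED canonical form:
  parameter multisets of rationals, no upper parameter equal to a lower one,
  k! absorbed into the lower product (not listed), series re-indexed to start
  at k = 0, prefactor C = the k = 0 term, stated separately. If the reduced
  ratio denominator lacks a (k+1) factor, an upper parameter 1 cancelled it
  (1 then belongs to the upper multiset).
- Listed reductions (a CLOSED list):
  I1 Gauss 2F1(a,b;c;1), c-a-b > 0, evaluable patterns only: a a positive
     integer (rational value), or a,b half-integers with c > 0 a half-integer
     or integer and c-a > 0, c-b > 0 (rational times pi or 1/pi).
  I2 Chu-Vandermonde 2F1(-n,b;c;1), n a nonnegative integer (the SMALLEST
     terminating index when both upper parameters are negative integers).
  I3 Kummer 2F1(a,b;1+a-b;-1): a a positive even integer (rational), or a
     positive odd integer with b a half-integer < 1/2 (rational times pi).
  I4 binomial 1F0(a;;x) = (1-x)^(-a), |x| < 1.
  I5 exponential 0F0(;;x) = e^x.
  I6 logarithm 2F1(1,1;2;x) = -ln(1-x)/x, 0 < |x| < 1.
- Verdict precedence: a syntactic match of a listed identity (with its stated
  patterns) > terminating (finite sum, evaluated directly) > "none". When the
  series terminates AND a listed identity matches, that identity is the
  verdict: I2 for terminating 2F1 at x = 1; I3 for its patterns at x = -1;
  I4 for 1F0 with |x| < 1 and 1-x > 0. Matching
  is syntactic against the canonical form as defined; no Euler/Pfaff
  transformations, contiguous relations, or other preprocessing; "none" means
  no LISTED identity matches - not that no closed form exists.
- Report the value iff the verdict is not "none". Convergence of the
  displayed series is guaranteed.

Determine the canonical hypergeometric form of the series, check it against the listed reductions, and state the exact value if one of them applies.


The series (x = 1/6) is 2F1: upper {1, 1}, lower {2}, prefactor 3/10. Verdict: the logarithmic series (I6) applies (the logarithm: parameters (1,1;2), x = 1/6). Value: (-9/5) * ln(5/6).

Key step: t_0 = 3/10 here, and roots of the ratio polynomials (C = 3/10) are the negated parameters.
Term ratio: r(k) = (1/6) * (k+1) (k+1) / [(k+2) (k+1)] - rational in k. x = (1/6); t_0 = 3/10; negate the roots.


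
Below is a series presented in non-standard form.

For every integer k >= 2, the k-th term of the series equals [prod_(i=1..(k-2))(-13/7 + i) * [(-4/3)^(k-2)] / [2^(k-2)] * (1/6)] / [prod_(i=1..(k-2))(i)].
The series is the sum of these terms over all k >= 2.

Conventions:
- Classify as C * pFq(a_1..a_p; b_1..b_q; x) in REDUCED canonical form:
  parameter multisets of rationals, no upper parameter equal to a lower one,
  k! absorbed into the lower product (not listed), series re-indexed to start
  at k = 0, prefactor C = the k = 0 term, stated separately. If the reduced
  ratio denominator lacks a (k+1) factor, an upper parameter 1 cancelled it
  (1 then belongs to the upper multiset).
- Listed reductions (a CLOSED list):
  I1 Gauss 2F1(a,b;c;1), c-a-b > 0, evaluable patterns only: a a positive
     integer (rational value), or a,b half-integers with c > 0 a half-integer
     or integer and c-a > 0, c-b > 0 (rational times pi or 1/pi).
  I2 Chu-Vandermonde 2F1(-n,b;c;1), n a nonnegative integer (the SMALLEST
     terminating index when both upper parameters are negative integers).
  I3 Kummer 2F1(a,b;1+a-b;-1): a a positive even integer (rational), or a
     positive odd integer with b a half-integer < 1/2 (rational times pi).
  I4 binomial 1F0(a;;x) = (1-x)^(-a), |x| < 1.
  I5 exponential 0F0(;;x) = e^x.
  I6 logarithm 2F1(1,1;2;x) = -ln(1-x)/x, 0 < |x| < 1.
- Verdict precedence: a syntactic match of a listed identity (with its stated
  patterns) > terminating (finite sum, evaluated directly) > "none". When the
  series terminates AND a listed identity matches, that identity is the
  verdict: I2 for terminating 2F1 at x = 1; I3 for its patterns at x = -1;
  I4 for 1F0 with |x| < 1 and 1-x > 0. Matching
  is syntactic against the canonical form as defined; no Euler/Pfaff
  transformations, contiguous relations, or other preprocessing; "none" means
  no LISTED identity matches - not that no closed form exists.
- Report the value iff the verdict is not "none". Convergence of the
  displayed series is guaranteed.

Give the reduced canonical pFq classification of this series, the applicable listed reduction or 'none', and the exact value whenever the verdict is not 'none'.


Prefactor 1/6, argument -2/3: 1F0 with upper {-6/7} over lower {-}. Verdict: the I4 binomial reduction fires (the 1F0 binomial series: exponent 6/7, x = -2/3). Value: (1/6) * (5/3)^(6/7).

First insight: from the first term 1/6: the product of the first k integers (prefactor 1/6) is k!.
Ratio: r(k) = (-2/3) * (k-6/7) / [(k+1)] - rational in k. x = (-2/3); t_0 = 1/6; negate the roots.


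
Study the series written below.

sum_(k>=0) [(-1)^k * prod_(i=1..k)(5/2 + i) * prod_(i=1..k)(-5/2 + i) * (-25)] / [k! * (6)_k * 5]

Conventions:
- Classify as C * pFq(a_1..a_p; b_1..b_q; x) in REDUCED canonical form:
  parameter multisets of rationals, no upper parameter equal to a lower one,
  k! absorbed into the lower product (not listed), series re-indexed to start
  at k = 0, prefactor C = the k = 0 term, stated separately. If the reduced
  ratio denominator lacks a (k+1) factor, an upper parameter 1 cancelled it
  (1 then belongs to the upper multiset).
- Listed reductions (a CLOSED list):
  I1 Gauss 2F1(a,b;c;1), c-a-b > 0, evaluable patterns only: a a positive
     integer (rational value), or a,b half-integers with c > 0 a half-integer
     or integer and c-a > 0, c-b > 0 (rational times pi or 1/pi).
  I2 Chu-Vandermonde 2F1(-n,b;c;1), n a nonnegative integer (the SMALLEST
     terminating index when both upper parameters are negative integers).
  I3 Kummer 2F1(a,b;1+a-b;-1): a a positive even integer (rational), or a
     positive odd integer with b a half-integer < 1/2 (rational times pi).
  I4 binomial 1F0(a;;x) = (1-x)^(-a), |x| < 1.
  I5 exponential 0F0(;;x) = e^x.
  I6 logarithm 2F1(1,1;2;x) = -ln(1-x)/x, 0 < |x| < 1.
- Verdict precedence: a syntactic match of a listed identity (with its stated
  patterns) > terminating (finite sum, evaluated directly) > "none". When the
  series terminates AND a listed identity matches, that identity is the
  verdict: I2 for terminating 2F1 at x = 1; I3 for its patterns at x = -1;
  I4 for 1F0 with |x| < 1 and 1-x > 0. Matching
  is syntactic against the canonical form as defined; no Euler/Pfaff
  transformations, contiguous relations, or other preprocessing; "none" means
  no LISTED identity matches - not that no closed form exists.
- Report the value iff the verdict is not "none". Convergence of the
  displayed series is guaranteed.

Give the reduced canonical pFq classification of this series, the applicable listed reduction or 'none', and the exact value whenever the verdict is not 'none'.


The series (x = -1) is 2F1: upper {-3/2, 7/2}, lower {6}, prefactor -5. Verdict: none. No listed pattern accepts 2F1(-3/2, 7/2; 6; -1).

First insight: x = (-1) and the running product (prefactor -5) telescopes to a rising factorial.
Ratio: r(k) = (-1) * (k-3/2) (k+7/2) / [(k+6) (k+1)] - poly over poly, x = (-1) from leading terms; C = -5 at k = 0.


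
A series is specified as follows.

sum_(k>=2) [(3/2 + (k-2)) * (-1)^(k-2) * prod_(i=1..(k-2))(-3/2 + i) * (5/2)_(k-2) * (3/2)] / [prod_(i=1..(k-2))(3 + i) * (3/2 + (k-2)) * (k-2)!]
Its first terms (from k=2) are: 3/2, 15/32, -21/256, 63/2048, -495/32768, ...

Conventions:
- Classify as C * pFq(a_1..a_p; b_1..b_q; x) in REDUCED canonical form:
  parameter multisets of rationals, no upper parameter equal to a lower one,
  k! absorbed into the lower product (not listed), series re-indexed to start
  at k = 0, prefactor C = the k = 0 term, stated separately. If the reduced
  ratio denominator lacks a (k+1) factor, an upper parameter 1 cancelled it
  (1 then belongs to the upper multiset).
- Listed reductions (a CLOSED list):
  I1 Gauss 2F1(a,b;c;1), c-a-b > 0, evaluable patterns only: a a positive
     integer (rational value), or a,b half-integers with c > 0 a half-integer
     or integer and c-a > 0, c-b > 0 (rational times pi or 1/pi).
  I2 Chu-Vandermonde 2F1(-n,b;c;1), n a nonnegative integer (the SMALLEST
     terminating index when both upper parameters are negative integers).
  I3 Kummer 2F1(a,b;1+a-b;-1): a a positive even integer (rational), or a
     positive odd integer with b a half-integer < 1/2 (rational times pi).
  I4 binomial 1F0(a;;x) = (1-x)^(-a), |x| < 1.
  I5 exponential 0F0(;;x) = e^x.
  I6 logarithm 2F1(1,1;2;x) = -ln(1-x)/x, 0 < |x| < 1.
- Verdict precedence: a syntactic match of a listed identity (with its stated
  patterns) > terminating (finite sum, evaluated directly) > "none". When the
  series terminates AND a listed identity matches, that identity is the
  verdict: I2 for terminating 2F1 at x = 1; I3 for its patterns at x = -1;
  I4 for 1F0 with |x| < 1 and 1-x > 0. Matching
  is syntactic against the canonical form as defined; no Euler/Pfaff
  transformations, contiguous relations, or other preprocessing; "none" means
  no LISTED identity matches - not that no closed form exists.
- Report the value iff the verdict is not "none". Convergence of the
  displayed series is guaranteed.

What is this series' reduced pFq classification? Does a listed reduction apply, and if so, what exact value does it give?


Canonical form: C = 3/2 times 2F1 with upper {-1/2, 5/2}, lower {4}, x = -1. Verdict: no listed reduction: x = -1 and upper {-1/2, 5/2} fail every I1-I6 pattern.

The tell: t_0 being 3/2, k + 3/2 divides numerator and denominator alike; C = 3/2 after cancelling.
Term ratio: r(k) = (-1) * (k-1/2) (k+5/2) / [(k+4) (k+1)] - rational in k, leading ratio (-1); with t_0 = 3/2, classification follows.


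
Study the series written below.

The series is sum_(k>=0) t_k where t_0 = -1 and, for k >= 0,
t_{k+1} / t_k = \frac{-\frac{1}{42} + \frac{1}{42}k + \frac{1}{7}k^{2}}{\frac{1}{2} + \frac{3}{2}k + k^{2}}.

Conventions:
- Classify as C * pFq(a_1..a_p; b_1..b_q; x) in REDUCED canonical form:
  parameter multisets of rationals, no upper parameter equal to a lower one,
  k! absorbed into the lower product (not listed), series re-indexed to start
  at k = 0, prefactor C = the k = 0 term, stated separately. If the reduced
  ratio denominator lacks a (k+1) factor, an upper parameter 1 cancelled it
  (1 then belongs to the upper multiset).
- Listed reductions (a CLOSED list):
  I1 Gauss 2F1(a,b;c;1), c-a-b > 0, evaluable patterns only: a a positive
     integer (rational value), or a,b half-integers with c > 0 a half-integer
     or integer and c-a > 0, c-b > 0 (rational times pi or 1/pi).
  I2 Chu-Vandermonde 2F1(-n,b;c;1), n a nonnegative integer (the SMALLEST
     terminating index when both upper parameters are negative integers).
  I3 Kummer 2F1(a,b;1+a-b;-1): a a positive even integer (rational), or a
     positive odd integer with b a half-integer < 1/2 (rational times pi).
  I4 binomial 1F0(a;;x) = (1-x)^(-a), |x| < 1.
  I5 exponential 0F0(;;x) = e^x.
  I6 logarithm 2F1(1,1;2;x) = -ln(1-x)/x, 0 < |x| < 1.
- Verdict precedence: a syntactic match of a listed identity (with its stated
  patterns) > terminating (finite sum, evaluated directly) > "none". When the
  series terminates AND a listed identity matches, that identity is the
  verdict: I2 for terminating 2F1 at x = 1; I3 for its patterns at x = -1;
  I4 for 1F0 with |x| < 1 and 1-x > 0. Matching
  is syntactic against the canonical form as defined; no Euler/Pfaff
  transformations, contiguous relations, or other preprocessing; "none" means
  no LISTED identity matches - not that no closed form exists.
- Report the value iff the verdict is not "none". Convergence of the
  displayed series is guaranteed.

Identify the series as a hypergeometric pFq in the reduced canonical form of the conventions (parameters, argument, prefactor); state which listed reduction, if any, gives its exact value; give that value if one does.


First insight: t_0 = -1 here, and roots of the ratio polynomials (C = -1, x = 1/7) are the negated parameters.
Adjacent-term ratio: r(k) = \frac{1}{7} * (k-\frac{1}{3}) / [(k+1)] - poly over poly, x = \frac{1}{7} from leading terms; C = -1 at k = 0.

x = \frac{1}{7} here; the reduced form reads 1F0, upper {-\frac{1}{3}}, lower {-}, C = -1. Verdict at x = \frac{1}{7}: the binomial series (I4) matches (the 1F0 binomial series: exponent 1/3, x = \frac{1}{7}). Value: \left(-1\right) \cdot \left(\frac{6}{7}\right)^{\frac{1}{3}}.


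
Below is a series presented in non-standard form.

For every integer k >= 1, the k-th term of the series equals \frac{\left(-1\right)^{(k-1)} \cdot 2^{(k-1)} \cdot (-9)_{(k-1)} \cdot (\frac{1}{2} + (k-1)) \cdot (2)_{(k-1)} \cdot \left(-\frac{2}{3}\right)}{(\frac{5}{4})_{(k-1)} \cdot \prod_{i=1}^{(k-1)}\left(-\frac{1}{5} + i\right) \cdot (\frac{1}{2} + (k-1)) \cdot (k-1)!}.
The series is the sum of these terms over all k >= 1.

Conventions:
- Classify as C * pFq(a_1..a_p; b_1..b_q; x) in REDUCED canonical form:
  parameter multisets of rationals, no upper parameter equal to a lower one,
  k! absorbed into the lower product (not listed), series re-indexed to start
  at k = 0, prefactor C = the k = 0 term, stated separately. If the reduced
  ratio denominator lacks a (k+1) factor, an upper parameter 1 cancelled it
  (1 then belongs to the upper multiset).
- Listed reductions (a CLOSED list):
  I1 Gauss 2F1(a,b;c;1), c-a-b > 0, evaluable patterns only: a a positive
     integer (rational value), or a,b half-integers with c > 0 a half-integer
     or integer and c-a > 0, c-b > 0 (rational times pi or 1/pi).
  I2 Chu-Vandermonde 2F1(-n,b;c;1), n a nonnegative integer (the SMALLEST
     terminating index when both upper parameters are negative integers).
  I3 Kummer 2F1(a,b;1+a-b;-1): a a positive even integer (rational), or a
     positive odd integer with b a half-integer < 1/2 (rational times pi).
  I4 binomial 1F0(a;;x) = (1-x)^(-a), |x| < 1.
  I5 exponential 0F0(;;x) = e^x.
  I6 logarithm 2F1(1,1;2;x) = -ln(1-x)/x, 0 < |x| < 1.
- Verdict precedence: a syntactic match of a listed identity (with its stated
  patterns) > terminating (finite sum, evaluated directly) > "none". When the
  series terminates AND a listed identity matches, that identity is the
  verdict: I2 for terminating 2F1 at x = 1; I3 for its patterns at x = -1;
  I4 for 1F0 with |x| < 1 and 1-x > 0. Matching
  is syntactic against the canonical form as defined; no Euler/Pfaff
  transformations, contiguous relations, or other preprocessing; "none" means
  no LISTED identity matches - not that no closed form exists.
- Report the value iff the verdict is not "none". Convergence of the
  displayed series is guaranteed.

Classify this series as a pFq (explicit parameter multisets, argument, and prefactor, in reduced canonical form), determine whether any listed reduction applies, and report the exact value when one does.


With C = -\frac{2}{3}: the canonical form is 2F2(-9, 2; \frac{4}{5}, \frac{5}{4}; -2). Verdict: terminating - upper -9 stops the sum at k = 9; the 10 terms are added exactly. Sum: -\frac{5329899691869939434}{5943271253722803}.

Key step: t_0 = -\frac{2}{3} here, and the lower running product (prefactor -2/3) is a rising factorial.
Adjacent-term ratio: r(k) = -2 * (k-9) (k+2) / [(k+\frac{4}{5}) (k+\frac{5}{4}) (k+1)] - poly over poly, x = -2 from leading terms; C = -\frac{2}{3} at k = 0.


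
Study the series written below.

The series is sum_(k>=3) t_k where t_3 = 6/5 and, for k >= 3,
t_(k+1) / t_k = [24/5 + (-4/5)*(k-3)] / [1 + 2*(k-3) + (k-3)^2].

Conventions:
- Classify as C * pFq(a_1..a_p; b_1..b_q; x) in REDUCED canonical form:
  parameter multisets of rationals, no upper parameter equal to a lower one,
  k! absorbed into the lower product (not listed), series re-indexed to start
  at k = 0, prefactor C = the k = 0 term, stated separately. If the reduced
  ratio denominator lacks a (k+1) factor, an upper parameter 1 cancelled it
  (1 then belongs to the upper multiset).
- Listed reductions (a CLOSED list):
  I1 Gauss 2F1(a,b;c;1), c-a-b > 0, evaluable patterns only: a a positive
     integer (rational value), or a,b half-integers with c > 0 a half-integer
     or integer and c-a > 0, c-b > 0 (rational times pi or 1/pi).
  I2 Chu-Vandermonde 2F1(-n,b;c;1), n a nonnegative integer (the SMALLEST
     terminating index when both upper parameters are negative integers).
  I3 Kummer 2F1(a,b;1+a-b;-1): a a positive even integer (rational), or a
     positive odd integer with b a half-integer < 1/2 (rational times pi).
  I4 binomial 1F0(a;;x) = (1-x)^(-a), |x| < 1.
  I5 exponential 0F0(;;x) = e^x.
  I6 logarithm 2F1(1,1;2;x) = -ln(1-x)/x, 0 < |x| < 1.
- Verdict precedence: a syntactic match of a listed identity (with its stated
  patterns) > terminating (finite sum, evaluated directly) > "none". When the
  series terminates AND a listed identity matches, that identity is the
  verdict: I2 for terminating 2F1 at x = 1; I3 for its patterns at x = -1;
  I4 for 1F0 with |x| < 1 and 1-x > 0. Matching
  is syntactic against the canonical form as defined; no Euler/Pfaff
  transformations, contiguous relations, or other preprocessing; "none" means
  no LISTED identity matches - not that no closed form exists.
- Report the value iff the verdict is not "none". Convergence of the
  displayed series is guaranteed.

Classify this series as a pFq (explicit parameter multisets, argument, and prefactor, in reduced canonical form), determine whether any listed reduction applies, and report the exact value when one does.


The series (x = -4/5) is 1F1: upper {-6}, lower {1}, prefactor 6/5. Verdict: terminating - no listed pattern fits, but -6 in the upper list cuts the series at k = 6; direct evaluation. Its exact value is 17689802/1171875.

The tell: with t_0 = 6/5, the expanded ratio factors over Q; prefactor 6/5, roots give parameters.
Ratio: r(k) = (-4/5) * (k-6) / [(k+1) (k+1)] ; factor over Q: parameters, x = (-4/5), and C = 6/5.


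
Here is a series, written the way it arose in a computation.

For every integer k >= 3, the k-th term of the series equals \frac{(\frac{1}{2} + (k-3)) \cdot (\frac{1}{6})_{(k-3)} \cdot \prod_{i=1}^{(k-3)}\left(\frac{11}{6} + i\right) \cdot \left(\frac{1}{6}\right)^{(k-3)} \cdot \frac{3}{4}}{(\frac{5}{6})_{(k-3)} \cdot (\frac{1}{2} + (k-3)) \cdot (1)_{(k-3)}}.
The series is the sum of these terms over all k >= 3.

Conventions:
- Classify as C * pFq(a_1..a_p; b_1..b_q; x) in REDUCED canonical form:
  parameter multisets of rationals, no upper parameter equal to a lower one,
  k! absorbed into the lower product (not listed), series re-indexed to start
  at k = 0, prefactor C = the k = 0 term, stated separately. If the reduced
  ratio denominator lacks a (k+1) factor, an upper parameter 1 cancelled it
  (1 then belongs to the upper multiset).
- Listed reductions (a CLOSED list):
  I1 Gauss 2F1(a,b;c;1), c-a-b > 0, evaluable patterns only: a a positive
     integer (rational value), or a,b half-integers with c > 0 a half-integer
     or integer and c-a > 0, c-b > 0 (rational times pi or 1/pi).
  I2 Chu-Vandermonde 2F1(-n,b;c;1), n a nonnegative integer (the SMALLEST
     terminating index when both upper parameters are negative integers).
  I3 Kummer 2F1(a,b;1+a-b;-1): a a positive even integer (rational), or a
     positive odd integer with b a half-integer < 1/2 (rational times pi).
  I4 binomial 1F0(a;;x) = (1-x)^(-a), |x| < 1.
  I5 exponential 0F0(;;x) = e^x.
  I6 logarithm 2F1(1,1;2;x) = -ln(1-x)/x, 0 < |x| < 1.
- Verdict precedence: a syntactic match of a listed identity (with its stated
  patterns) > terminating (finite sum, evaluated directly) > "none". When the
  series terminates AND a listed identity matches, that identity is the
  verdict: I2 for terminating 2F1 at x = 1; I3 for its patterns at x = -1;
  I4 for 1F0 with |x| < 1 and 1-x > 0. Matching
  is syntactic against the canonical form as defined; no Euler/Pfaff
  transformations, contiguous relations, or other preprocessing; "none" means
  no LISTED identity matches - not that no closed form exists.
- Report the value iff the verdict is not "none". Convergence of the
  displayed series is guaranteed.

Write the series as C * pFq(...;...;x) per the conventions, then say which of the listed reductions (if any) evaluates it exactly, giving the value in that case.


Reduced: x = \frac{1}{6}, 2F1, upper = {\frac{1}{6}, \frac{17}{6}}, lower = {\frac{5}{6}}, C = \frac{3}{4}. Verdict: no listed reduction: x = \frac{1}{6} and upper {\frac{1}{6}, \frac{17}{6}} fail every I1-I6 pattern.

Key step: t_0 being \frac{3}{4}, the running product (C = 3/4, x = 1/6) telescopes to a rising factorial.
Consecutive-term ratio: r(k) = \frac{1}{6} * (k+\frac{1}{6}) (k+\frac{17}{6}) / [(k+\frac{5}{6}) (k+1)] ; factor over Q: parameters, x = \frac{1}{6}, and C = \frac{3}{4}.


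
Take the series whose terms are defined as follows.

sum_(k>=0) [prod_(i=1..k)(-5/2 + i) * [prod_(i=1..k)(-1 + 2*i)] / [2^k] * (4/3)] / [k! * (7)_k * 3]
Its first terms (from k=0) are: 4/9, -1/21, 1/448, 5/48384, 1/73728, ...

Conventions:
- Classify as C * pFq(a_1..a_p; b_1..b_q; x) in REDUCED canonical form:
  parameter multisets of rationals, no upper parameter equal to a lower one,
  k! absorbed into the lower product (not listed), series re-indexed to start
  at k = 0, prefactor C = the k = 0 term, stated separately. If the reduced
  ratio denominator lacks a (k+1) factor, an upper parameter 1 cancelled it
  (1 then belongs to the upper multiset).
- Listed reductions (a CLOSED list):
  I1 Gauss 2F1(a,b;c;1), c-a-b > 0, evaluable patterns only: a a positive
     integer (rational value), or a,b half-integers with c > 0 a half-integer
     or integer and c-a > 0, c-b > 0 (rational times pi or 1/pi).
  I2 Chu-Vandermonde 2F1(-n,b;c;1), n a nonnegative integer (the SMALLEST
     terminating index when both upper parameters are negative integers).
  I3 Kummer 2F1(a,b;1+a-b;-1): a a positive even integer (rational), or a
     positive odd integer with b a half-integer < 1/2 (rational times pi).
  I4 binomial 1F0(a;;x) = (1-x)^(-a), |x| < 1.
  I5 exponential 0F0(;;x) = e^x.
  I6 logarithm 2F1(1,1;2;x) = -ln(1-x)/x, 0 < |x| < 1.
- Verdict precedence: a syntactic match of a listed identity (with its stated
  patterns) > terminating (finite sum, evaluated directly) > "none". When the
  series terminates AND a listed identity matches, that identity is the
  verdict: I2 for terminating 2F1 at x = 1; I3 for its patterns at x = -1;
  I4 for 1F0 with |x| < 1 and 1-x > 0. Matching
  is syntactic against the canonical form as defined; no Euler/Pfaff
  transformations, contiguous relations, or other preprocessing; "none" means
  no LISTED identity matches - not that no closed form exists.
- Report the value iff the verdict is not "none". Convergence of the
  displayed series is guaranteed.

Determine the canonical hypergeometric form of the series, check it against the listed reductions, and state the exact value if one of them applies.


Canonical form: C = 4/9 times 2F1 with upper {-3/2, 1/2}, lower {7}, x = 1. Verdict: the half-integer Gauss pattern (I1) applies (x = 1; upper {-3/2, 1/2} half-integers, c = 7 in the evaluable pattern). Hence: (16777216/13378365) / pi.

Structural cue: t_0 = 4/9 here, and the running product (C = 4/9) telescopes to a rising factorial.
Consecutive-term ratio: r(k) = 1 * (k-3/2) (k+1/2) / [(k+7) (k+1)] ; factor over Q: parameters, x = 1, and C = 4/9.


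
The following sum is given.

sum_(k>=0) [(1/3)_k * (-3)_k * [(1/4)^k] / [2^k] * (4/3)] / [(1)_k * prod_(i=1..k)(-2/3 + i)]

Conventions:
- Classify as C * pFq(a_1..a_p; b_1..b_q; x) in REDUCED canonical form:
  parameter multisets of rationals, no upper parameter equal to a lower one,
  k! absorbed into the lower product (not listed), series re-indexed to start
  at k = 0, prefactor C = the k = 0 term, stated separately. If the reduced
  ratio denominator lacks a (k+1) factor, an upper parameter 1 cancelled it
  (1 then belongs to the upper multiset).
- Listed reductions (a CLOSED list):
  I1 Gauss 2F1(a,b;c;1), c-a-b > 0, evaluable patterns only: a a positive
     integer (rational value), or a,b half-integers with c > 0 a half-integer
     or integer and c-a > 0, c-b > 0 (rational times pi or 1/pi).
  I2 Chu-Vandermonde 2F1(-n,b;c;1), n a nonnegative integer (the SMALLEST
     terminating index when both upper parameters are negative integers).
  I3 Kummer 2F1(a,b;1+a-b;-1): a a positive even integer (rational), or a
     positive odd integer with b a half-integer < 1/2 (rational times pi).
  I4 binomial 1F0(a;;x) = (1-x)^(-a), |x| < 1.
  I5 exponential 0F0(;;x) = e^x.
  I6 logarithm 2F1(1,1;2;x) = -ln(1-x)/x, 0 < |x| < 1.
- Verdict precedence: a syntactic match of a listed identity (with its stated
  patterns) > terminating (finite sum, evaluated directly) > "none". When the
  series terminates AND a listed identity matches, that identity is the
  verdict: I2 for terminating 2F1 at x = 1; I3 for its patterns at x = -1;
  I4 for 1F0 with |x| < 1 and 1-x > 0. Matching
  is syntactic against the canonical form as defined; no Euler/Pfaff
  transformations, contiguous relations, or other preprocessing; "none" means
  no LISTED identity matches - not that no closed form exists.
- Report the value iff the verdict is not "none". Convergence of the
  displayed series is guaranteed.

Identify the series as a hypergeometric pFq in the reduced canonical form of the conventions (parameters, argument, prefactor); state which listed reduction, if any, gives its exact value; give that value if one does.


Key observation: t_0 being 4/3, (1)_k (C = 4/3) is k! itself.
Ratio: r(k) = (1/8) * (k-3) / [(k+1)] - rational; roots negated = parameters, x = (1/8), C = 4/3.

Canonical form: C = 4/3 times 1F0 with upper {-3}, lower {-}, x = 1/8. Verdict: the I4 binomial reduction matches (the 1F0 binomial series: exponent 3, x = 1/8). Its exact value is 343/384.


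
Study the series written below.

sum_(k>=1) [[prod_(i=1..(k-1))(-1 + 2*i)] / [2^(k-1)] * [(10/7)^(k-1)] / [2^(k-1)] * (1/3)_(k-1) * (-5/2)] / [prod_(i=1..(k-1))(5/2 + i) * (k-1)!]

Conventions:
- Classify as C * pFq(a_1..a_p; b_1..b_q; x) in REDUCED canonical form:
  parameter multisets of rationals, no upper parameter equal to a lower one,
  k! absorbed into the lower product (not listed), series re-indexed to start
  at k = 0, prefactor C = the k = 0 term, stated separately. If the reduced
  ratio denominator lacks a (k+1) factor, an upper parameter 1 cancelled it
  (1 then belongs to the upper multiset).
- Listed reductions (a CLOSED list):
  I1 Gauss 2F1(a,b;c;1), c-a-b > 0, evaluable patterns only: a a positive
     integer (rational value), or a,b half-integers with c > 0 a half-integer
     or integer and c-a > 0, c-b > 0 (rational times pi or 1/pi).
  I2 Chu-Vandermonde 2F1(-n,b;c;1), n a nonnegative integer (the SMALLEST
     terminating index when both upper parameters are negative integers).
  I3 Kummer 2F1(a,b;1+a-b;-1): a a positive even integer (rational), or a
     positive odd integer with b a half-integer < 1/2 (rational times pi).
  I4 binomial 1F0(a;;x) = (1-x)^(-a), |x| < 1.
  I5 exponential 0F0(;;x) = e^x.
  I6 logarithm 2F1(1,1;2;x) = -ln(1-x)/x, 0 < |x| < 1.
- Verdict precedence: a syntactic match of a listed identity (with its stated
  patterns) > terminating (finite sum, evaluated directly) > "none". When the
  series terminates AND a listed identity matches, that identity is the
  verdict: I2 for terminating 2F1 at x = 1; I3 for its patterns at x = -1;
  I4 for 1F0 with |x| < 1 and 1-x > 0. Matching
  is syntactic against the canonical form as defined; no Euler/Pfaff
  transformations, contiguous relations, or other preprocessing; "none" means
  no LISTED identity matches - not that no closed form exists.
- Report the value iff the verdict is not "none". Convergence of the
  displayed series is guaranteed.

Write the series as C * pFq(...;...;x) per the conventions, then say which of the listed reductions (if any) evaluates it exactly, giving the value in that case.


x = 5/7 here; the reduced form reads 2F1, upper {1/3, 1/2}, lower {7/2}, C = -5/2. Verdict: none - at argument 5/7 the multisets {1/3, 1/2} ; {7/2} match no listed identity.

Key observation: t_0 = -5/2 here, and the two k-th powers (C = -5/2, x = 5/7) combine into one argument.
Term ratio: r(k) = (5/7) * (k+1/3) (k+1/2) / [(k+7/2) (k+1)] - rational; roots negated = parameters, x = (5/7), C = -5/2.


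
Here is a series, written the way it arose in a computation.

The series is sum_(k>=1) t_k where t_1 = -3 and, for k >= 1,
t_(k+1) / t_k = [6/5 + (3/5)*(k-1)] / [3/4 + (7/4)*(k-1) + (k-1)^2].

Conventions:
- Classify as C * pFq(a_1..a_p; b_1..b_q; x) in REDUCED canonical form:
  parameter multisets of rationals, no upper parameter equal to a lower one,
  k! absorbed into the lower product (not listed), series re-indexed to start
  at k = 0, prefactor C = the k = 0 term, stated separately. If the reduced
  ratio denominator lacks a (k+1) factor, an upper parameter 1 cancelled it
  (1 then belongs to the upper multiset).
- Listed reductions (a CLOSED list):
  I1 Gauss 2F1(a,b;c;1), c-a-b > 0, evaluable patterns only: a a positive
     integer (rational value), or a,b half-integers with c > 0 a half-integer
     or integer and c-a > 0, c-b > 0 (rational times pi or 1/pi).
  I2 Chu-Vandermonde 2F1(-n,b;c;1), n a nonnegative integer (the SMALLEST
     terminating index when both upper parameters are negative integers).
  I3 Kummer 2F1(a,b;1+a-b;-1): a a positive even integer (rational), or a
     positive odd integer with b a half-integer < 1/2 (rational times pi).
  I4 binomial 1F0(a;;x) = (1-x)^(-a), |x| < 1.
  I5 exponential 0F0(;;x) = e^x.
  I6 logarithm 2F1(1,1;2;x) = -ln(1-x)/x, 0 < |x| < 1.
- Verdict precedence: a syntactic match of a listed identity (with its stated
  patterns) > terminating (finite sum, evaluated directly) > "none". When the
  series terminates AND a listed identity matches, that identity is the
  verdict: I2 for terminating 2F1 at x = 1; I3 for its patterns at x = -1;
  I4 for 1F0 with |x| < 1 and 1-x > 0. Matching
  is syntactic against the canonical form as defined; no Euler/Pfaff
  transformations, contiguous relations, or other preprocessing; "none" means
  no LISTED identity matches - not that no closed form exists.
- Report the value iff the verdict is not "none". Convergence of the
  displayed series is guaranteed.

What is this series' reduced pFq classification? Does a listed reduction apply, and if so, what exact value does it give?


The tell: t_0 being -3, factor the ratio over Q (C = -3, x = 3/5): negated roots = parameters.
Consecutive-term ratio: r(k) = (3/5) * (k+2) / [(k+3/4) (k+1)] - poly over poly, x = (3/5) from leading terms; C = -3 at k = 0.

Prefactor -3, argument 3/5: 1F1 with upper {2} over lower {3/4}. Verdict: none. Every listed pattern misses the 1F1 form at 3/5, upper {2}.


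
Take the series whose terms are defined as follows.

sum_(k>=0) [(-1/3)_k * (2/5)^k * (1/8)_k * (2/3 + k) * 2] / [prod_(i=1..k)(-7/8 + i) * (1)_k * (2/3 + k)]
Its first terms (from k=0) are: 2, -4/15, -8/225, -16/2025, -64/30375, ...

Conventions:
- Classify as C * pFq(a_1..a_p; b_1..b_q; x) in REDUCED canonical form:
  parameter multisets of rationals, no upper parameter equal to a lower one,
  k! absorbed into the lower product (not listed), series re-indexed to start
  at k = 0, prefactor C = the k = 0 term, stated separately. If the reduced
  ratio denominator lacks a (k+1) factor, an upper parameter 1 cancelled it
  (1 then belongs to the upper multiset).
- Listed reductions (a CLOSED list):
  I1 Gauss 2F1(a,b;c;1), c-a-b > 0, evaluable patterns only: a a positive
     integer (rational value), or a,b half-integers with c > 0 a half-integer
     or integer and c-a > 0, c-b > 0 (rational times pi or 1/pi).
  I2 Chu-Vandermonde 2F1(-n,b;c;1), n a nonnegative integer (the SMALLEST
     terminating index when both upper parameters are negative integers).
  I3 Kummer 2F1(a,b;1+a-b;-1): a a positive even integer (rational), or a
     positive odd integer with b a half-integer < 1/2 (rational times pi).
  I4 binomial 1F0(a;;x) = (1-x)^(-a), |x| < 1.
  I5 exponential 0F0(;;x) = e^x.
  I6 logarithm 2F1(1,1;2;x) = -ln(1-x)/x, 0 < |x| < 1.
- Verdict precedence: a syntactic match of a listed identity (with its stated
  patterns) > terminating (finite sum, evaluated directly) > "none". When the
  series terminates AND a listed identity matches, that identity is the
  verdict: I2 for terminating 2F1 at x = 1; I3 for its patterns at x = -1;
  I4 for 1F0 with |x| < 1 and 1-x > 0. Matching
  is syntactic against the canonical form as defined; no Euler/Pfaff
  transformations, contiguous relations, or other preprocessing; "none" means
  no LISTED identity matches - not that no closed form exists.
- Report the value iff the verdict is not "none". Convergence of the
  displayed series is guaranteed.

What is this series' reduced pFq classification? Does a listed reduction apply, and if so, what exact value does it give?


Key step: with t_0 = 2, (1)_k (prefactor 2) is k! itself.
Ratio: r(k) = (2/5) * (k-1/3) / [(k+1)] - rational in k. x = (2/5); t_0 = 2; negate the roots.

With C = 2: the canonical form is 1F0(-1/3; -; 2/5). Verdict: the I4 binomial reduction matches (the 1F0 binomial series: exponent 1/3, x = 2/5). Its exact value is 2 * (3/5)^(1/3).


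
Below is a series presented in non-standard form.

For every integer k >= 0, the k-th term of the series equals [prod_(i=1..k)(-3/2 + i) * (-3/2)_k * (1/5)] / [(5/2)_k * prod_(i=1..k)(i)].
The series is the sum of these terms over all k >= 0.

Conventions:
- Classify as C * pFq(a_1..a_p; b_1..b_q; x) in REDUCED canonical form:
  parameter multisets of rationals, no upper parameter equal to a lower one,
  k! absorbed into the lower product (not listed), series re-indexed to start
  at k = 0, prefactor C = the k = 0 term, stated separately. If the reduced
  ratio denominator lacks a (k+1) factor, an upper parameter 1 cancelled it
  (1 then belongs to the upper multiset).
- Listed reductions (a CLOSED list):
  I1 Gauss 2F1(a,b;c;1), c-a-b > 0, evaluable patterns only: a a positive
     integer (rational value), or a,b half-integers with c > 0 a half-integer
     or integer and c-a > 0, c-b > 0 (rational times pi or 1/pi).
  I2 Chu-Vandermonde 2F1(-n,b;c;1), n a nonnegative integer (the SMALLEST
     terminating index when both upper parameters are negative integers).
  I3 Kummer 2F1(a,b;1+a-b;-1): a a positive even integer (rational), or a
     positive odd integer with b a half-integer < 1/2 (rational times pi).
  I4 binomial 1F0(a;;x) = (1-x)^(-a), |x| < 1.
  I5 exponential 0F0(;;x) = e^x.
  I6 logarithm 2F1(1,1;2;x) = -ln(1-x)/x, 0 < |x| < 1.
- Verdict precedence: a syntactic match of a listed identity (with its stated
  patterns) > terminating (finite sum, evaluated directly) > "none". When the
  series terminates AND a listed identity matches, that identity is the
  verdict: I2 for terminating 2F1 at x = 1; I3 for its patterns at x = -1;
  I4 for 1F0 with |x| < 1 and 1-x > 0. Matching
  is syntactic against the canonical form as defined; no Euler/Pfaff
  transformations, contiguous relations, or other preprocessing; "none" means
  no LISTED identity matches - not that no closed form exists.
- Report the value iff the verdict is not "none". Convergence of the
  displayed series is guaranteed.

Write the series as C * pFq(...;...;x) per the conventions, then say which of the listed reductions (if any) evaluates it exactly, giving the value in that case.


Key step: t_0 being 1/5, the product of the first k integers (prefactor 1/5) is k!.
Term ratio: r(k) = 1 * (k-3/2) (k-1/2) / [(k+5/2) (k+1)] - rational in k, leading ratio 1; with t_0 = 1/5, classification follows.

Prefactor 1/5, argument 1: 2F1 with upper {-3/2, -1/2} over lower {5/2}. Verdict at x = 1: the half-integer Gauss pattern (I1) matches (x = 1; upper {-3/2, -1/2} half-integers, c = 5/2 in the evaluable pattern). Sum: (21/256) * pi.


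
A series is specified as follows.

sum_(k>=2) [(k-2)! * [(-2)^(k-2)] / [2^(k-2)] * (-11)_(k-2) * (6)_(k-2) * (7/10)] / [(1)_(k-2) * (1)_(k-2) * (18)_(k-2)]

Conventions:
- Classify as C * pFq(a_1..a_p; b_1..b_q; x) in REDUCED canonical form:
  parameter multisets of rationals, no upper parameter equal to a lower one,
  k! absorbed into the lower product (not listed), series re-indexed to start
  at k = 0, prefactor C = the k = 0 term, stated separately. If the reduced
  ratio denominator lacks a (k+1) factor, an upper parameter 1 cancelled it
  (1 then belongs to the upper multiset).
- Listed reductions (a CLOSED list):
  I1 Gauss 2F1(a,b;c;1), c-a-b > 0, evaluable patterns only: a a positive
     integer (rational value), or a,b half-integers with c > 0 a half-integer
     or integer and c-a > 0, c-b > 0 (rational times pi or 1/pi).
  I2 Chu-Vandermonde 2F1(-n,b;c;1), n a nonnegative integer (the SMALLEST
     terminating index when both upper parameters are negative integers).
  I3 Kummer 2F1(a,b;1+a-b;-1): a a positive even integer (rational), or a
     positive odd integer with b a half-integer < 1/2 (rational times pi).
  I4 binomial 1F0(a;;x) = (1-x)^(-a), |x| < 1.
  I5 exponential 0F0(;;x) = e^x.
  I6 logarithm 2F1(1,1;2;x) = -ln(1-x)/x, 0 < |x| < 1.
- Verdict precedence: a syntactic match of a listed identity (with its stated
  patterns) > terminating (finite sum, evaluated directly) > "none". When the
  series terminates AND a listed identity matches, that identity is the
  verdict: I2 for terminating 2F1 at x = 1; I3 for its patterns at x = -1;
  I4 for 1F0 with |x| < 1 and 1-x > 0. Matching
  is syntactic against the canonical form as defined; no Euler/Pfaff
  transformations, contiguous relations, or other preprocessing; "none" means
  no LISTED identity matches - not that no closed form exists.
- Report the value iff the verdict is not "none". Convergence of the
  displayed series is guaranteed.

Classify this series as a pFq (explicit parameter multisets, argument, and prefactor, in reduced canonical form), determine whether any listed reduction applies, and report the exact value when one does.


Reduced: x = -1, 2F1, upper = {-11, 6}, lower = {18}, C = 7/10. Verdict: the Kummer evaluation I3 applies (x = -1; c = 18 equals 1+a-b for upper {-11, 6}: listed pattern). Sum: 119/5.

First insight: t_0 = 7/10 here, and (1)_k (C = 7/10) is k! itself.
Term ratio: r(k) = (-1) * (k-11) (k+6) / [(k+18) (k+1)] ; factor over Q: parameters, x = (-1), and C = 7/10.
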